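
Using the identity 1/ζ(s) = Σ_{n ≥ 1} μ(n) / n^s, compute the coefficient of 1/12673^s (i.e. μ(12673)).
μ(12673) = -1

Factor n = 12673 = 19 · 23 · 29. μ(n) = 0 if any exponent ≥ 2 (not squarefree); otherwise μ(n) = (−1)^{ω(n)} where ω(n) is the number of distinct prime factors. Applying: μ(12673) = -1.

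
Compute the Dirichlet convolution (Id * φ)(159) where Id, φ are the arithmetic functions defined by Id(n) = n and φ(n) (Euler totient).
(Id * φ)(159) = 525

Divisors of 159: [1, 3, 53, 159]. For each d | 159:
  d = 1: Id(1) · φ(159/1) = 1 · 104 = 104
  d = 3: Id(3) · φ(159/3) = 3 · 52 = 156
  d = 53: Id(53) · φ(159/53) = 53 · 2 = 106
  d = 159: Id(159) · φ(159/159) = 159 · 1 = 159
Summing: (Id * φ)(159) = 104 + 156 + 106 + 159 = 525.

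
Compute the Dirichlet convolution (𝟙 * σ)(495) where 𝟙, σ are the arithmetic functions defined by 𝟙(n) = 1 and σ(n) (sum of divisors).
(𝟙 * σ)(495) = 1638

Divisors of 495: [1, 3, 5, 9, 11, 15, 33, 45, 55, 99, 165, 495]. For each d | 495:
  d = 1: 𝟙(1) · σ(495/1) = 1 · 936 = 936
  d = 3: 𝟙(3) · σ(495/3) = 1 · 288 = 288
  d = 5: 𝟙(5) · σ(495/5) = 1 · 156 = 156
  d = 9: 𝟙(9) · σ(495/9) = 1 · 72 = 72
  d = 11: 𝟙(11) · σ(495/11) = 1 · 78 = 78
  d = 15: 𝟙(15) · σ(495/15) = 1 · 48 = 48
  d = 33: 𝟙(33) · σ(495/33) = 1 · 24 = 24
  d = 45: 𝟙(45) · σ(495/45) = 1 · 12 = 12
  d = 55: 𝟙(55) · σ(495/55) = 1 · 13 = 13
  d = 99: 𝟙(99) · σ(495/99) = 1 · 6 = 6
  d = 165: 𝟙(165) · σ(495/165) = 1 · 4 = 4
  d = 495: 𝟙(495) · σ(495/495) = 1 · 1 = 1
Summing: (𝟙 * σ)(495) = 936 + 288 + 156 + 72 + 78 + 48 + 24 + 12 + 13 + 6 + 4 + 1 = 1638.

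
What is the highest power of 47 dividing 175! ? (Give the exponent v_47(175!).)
v_47(175!) = 3

Legendre's formula: v_p(n!) = Σ_{k ≥ 1} ⌊n / p^k⌋. For p = 47, n = 175, the terms are:
  ⌊175/47^1⌋ = ⌊175/47⌋ = 3
(the next term ⌊175/47^2⌋ = 0, terminating the sum). Summing: v_47(175!) = 3 = 3.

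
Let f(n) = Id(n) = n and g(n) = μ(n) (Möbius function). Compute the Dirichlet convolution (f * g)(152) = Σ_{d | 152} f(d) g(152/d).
(Id * μ)(152) = 72

Divisors of 152: [1, 2, 4, 8, 19, 38, 76, 152]. For each d | 152:
  d = 1: Id(1) · μ(152/1) = 1 · 0 = 0
  d = 2: Id(2) · μ(152/2) = 2 · 0 = 0
  d = 4: Id(4) · μ(152/4) = 4 · 1 = 4
  d = 8: Id(8) · μ(152/8) = 8 · -1 = -8
  d = 19: Id(19) · μ(152/19) = 19 · 0 = 0
  d = 38: Id(38) · μ(152/38) = 38 · 0 = 0
  d = 76: Id(76) · μ(152/76) = 76 · -1 = -76
  d = 152: Id(152) · μ(152/152) = 152 · 1 = 152
Summing: (Id * μ)(152) = 0 + 0 + 4 + -8 + 0 + 0 + -76 + 152 = 72.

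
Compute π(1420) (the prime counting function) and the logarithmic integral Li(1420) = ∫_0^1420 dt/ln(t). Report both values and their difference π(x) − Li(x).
π(1420) = 223;  Li(1420) ≈ 236.83;  π(x) − Li(x) ≈ -13.83.

Direct count of primes ≤ 1420 gives π(1420) = 223. Numerical evaluation of the logarithmic integral gives Li(1420) ≈ 236.83. The difference π(x) − Li(x) ≈ -13.83 is typically negative for small/moderate x (Li(x) overestimates), though Littlewood's theorem shows this sign changes infinitely often.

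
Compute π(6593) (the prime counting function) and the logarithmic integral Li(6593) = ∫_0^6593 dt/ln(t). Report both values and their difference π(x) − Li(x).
π(6593) = 852;  Li(6593) ≈ 868.21;  π(x) − Li(x) ≈ -16.21.

Direct count of primes ≤ 6593 gives π(6593) = 852. Numerical evaluation of the logarithmic integral gives Li(6593) ≈ 868.21. The difference π(x) − Li(x) ≈ -16.21 is typically negative for small/moderate x (Li(x) overestimates), though Littlewood's theorem shows this sign changes infinitely often.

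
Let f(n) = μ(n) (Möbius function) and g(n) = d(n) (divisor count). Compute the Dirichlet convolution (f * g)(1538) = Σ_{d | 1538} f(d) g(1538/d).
(μ * d)(1538) = 1

Divisors of 1538: [1, 2, 769, 1538]. For each d | 1538:
  d = 1: μ(1) · d(1538/1) = 1 · 4 = 4
  d = 2: μ(2) · d(1538/2) = -1 · 2 = -2
  d = 769: μ(769) · d(1538/769) = -1 · 2 = -2
  d = 1538: μ(1538) · d(1538/1538) = 1 · 1 = 1
Summing: (μ * d)(1538) = 4 + -2 + -2 + 1 = 1.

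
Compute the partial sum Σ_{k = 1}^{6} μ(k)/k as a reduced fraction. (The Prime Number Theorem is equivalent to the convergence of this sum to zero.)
Σ μ(k)/k = 2/15

Values of μ(k) for 1 ≤ k ≤ 6: μ(1) = 1, μ(2) = -1, μ(3) = -1, μ(5) = -1, μ(6) = 1, with μ = 0 on non-squarefree integers. Summing μ(k)/k for k where μ(k) ≠ 0 gives 2/15 ≈ 0.1333. (PNT ⟺ this sum → 0 as n → ∞.)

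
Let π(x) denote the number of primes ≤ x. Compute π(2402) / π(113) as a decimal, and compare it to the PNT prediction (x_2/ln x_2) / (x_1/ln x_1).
π(2402)/π(113) = 357/30 ≈ 11.9000;  PNT prediction ≈ 12.9095.

π(113) = 30 and π(2402) = 357, so π(2402)/π(113) ≈ 11.9000. The PNT-predicted ratio is (2402/ln(2402)) / (113/ln(113)) ≈ 12.9095. The two agree to within a few percent, as expected.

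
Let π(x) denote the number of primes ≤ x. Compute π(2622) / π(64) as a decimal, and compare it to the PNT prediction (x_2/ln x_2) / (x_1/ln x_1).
π(2622)/π(64) = 381/18 ≈ 21.1667;  PNT prediction ≈ 21.6452.

π(64) = 18 and π(2622) = 381, so π(2622)/π(64) ≈ 21.1667. The PNT-predicted ratio is (2622/ln(2622)) / (64/ln(64)) ≈ 21.6452. The two agree to within a few percent, as expected.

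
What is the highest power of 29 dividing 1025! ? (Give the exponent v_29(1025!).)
v_29(1025!) = 36

Legendre's formula: v_p(n!) = Σ_{k ≥ 1} ⌊n / p^k⌋. For p = 29, n = 1025, the terms are:
  ⌊1025/29^1⌋ = ⌊1025/29⌋ = 35
  ⌊1025/29^2⌋ = ⌊1025/841⌋ = 1
(the next term ⌊1025/29^3⌋ = 0, terminating the sum). Summing: v_29(1025!) = 35 + 1 = 36.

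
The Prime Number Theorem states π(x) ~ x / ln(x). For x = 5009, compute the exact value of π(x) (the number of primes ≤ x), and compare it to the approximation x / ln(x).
π(5009) = 671;  x/ln(x) ≈ 587.98;  relative error ≈ 12.37%.

Directly count primes up to 5009: π(5009) = 671. The PNT approximation gives 5009/ln(5009) ≈ 5009/8.51899 ≈ 587.98. Relative error (π(x) − x/ln(x)) / π(x) ≈ 12.37%; the approximation is known to undercount slightly (Li(x) is a better estimate).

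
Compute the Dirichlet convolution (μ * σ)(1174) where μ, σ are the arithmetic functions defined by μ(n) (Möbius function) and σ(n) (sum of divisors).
(μ * σ)(1174) = 1174

Divisors of 1174: [1, 2, 587, 1174]. For each d | 1174:
  d = 1: μ(1) · σ(1174/1) = 1 · 1764 = 1764
  d = 2: μ(2) · σ(1174/2) = -1 · 588 = -588
  d = 587: μ(587) · σ(1174/587) = -1 · 3 = -3
  d = 1174: μ(1174) · σ(1174/1174) = 1 · 1 = 1
Summing: (μ * σ)(1174) = 1764 + -588 + -3 + 1 = 1174.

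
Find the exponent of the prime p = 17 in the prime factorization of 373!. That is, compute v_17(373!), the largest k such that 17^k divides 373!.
v_17(373!) = 22

Legendre's formula: v_p(n!) = Σ_{k ≥ 1} ⌊n / p^k⌋. For p = 17, n = 373, the terms are:
  ⌊373/17^1⌋ = ⌊373/17⌋ = 21
  ⌊373/17^2⌋ = ⌊373/289⌋ = 1
(the next term ⌊373/17^3⌋ = 0, terminating the sum). Summing: v_17(373!) = 21 + 1 = 22.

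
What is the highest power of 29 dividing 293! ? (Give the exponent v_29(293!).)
v_29(293!) = 10

Legendre's formula: v_p(n!) = Σ_{k ≥ 1} ⌊n / p^k⌋. For p = 29, n = 293, the terms are:
  ⌊293/29^1⌋ = ⌊293/29⌋ = 10
(the next term ⌊293/29^2⌋ = 0, terminating the sum). Summing: v_29(293!) = 10 = 10.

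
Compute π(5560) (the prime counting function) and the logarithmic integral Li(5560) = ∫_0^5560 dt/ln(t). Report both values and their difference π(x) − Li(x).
π(5560) = 733;  Li(5560) ≈ 749.62;  π(x) − Li(x) ≈ -16.62.

Direct count of primes ≤ 5560 gives π(5560) = 733. Numerical evaluation of the logarithmic integral gives Li(5560) ≈ 749.62. The difference π(x) − Li(x) ≈ -16.62 is typically negative for small/moderate x (Li(x) overestimates), though Littlewood's theorem shows this sign changes infinitely often.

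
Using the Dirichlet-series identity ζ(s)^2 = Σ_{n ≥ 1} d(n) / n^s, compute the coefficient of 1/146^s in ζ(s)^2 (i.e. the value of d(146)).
d(146) = 4

ζ(s)^2 = (Σ 1/m^s)(Σ 1/k^s). The coefficient of 1/n^s in the product is the number of ordered pairs (m, k) with mk = n, which equals d(n). For n = 146, divisors are [1, 2, 73, 146], so d(146) = 4.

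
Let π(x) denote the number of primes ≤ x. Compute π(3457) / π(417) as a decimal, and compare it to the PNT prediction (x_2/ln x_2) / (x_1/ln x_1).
π(3457)/π(417) = 483/80 ≈ 6.0375;  PNT prediction ≈ 6.1382.

π(417) = 80 and π(3457) = 483, so π(3457)/π(417) ≈ 6.0375. The PNT-predicted ratio is (3457/ln(3457)) / (417/ln(417)) ≈ 6.1382. The two agree to within a few percent, as expected.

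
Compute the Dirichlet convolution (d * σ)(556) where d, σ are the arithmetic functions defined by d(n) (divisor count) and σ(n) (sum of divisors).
(d * σ)(556) = 2272

Divisors of 556: [1, 2, 4, 139, 278, 556]. For each d | 556:
  d = 1: d(1) · σ(556/1) = 1 · 980 = 980
  d = 2: d(2) · σ(556/2) = 2 · 420 = 840
  d = 4: d(4) · σ(556/4) = 3 · 140 = 420
  d = 139: d(139) · σ(556/139) = 2 · 7 = 14
  d = 278: d(278) · σ(556/278) = 4 · 3 = 12
  d = 556: d(556) · σ(556/556) = 6 · 1 = 6
Summing: (d * σ)(556) = 980 + 840 + 420 + 14 + 12 + 6 = 2272.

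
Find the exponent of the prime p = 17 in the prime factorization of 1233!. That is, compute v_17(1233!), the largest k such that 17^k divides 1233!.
v_17(1233!) = 76

Legendre's formula: v_p(n!) = Σ_{k ≥ 1} ⌊n / p^k⌋. For p = 17, n = 1233, the terms are:
  ⌊1233/17^1⌋ = ⌊1233/17⌋ = 72
  ⌊1233/17^2⌋ = ⌊1233/289⌋ = 4
(the next term ⌊1233/17^3⌋ = 0, terminating the sum). Summing: v_17(1233!) = 72 + 4 = 76.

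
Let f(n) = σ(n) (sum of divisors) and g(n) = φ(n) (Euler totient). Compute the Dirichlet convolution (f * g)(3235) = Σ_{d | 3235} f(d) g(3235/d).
(σ * φ)(3235) = 12940

Divisors of 3235: [1, 5, 647, 3235]. For each d | 3235:
  d = 1: σ(1) · φ(3235/1) = 1 · 2584 = 2584
  d = 5: σ(5) · φ(3235/5) = 6 · 646 = 3876
  d = 647: σ(647) · φ(3235/647) = 648 · 4 = 2592
  d = 3235: σ(3235) · φ(3235/3235) = 3888 · 1 = 3888
Summing: (σ * φ)(3235) = 2584 + 3876 + 2592 + 3888 = 12940.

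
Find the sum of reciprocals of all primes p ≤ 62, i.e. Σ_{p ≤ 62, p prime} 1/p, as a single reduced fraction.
Σ 1/p = 201015517717077830328949/117288381359406970983270

π(62) = 18, so the primes ≤ 62 are [2, 3, 5, 7, 11, 13, 17, 19, 23, 29, 31, 37, 41, 43, 47, 53, 59, 61]. Summing 1/p over these primes: 201015517717077830328949/117288381359406970983270 ≈ 1.7139. Mertens estimate ln ln(62) + 0.2615 ≈ 1.6791.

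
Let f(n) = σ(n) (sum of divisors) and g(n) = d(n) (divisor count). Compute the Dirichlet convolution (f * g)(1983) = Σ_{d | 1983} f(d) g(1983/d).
(σ * d)(1983) = 3984

Divisors of 1983: [1, 3, 661, 1983]. For each d | 1983:
  d = 1: σ(1) · d(1983/1) = 1 · 4 = 4
  d = 3: σ(3) · d(1983/3) = 4 · 2 = 8
  d = 661: σ(661) · d(1983/661) = 662 · 2 = 1324
  d = 1983: σ(1983) · d(1983/1983) = 2648 · 1 = 2648
Summing: (σ * d)(1983) = 4 + 8 + 1324 + 2648 = 3984.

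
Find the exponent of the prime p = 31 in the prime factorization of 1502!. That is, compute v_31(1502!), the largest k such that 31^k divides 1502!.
v_31(1502!) = 49

Legendre's formula: v_p(n!) = Σ_{k ≥ 1} ⌊n / p^k⌋. For p = 31, n = 1502, the terms are:
  ⌊1502/31^1⌋ = ⌊1502/31⌋ = 48
  ⌊1502/31^2⌋ = ⌊1502/961⌋ = 1
(the next term ⌊1502/31^3⌋ = 0, terminating the sum). Summing: v_31(1502!) = 48 + 1 = 49.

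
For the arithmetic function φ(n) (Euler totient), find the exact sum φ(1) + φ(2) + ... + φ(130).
Σ_{n ≤ 130} φ(n) = 5154

Compute φ(n) for each 1 ≤ n ≤ 130: φ(1) = 1, φ(2) = 1, φ(3) = 2, φ(4) = 2, φ(5) = 4, φ(6) = 2, φ(7) = 6, φ(8) = 4, φ(9) = 6, φ(10) = 4, φ(11) = 10, φ(12) = 4, φ(13) = 12, φ(14) = 6, φ(15) = 8, φ(16) = 8, φ(17) = 16, φ(18) = 6, φ(19) = 18, φ(20) = 8, φ(21) = 12, φ(22) = 10, φ(23) = 22, φ(24) = 8, φ(25) = 20, φ(26) = 12, φ(27) = 18, φ(28) = 12, φ(29) = 28, φ(30) = 8, φ(31) = 30, φ(32) = 16, φ(33) = 20, φ(34) = 16, φ(35) = 24, φ(36) = 12, φ(37) = 36, φ(38) = 18, φ(39) = 24, φ(40) = 16, φ(41) = 40, φ(42) = 12, φ(43) = 42, φ(44) = 20, φ(45) = 24, φ(46) = 22, φ(47) = 46, φ(48) = 16, φ(49) = 42, φ(50) = 20, φ(51) = 32, φ(52) = 24, φ(53) = 52, φ(54) = 18, φ(55) = 40, φ(56) = 24, φ(57) = 36, φ(58) = 28, φ(59) = 58, φ(60) = 16, φ(61) = 60, φ(62) = 30, φ(63) = 36, φ(64) = 32, φ(65) = 48, φ(66) = 20, φ(67) = 66, φ(68) = 32, φ(69) = 44, φ(70) = 24, φ(71) = 70, φ(72) = 24, φ(73) = 72, φ(74) = 36, φ(75) = 40, φ(76) = 36, φ(77) = 60, φ(78) = 24, φ(79) = 78, φ(80) = 32, φ(81) = 54, φ(82) = 40, φ(83) = 82, φ(84) = 24, φ(85) = 64, φ(86) = 42, φ(87) = 56, φ(88) = 40, φ(89) = 88, φ(90) = 24, φ(91) = 72, φ(92) = 44, φ(93) = 60, φ(94) = 46, φ(95) = 72, φ(96) = 32, φ(97) = 96, φ(98) = 42, φ(99) = 60, φ(100) = 40, φ(101) = 100, φ(102) = 32, φ(103) = 102, φ(104) = 48, φ(105) = 48, φ(106) = 52, φ(107) = 106, φ(108) = 36, φ(109) = 108, φ(110) = 40, φ(111) = 72, φ(112) = 48, φ(113) = 112, φ(114) = 36, φ(115) = 88, φ(116) = 56, φ(117) = 72, φ(118) = 58, φ(119) = 96, φ(120) = 32, φ(121) = 110, φ(122) = 60, φ(123) = 80, φ(124) = 60, φ(125) = 100, φ(126) = 36, φ(127) = 126, φ(128) = 64, φ(129) = 84, φ(130) = 48. Summing all 130 values: 5154. (Average order: Σ_{n ≤ x} φ(n) ~ (3/π²) x². For x = 130, (3/π²)·130² ≈ 5136.98.)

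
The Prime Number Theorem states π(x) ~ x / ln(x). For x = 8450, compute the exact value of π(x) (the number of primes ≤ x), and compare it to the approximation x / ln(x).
π(8450) = 1057;  x/ln(x) ≈ 934.54;  relative error ≈ 11.59%.

Directly count primes up to 8450: π(8450) = 1057. The PNT approximation gives 8450/ln(8450) ≈ 8450/9.04192 ≈ 934.54. Relative error (π(x) − x/ln(x)) / π(x) ≈ 11.59%; the approximation is known to undercount slightly (Li(x) is a better estimate).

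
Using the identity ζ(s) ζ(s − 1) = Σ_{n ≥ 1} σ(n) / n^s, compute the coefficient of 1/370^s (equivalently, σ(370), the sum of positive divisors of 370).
σ(370) = 684

In the product (Σ m^0/m^s)(Σ k / k^s) = Σ (Σ_{d | n} d) / n^s, the coefficient of 1/n^s is σ(n) = Σ_{d | n} d. For n = 370, divisors are [1, 2, 5, 10, 37, 74, 185, 370]; summing: σ(370) = 684.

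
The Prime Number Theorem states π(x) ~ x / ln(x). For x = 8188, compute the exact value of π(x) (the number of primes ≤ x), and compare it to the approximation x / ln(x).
π(8188) = 1027;  x/ln(x) ≈ 908.73;  relative error ≈ 11.52%.

Directly count primes up to 8188: π(8188) = 1027. The PNT approximation gives 8188/ln(8188) ≈ 8188/9.01042 ≈ 908.73. Relative error (π(x) − x/ln(x)) / π(x) ≈ 11.52%; the approximation is known to undercount slightly (Li(x) is a better estimate).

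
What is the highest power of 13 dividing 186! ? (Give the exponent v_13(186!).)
v_13(186!) = 15

Legendre's formula: v_p(n!) = Σ_{k ≥ 1} ⌊n / p^k⌋. For p = 13, n = 186, the terms are:
  ⌊186/13^1⌋ = ⌊186/13⌋ = 14
  ⌊186/13^2⌋ = ⌊186/169⌋ = 1
(the next term ⌊186/13^3⌋ = 0, terminating the sum). Summing: v_13(186!) = 14 + 1 = 15.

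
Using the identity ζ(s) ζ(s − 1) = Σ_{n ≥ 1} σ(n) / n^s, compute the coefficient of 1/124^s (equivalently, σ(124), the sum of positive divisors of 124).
σ(124) = 224

In the product (Σ m^0/m^s)(Σ k / k^s) = Σ (Σ_{d | n} d) / n^s, the coefficient of 1/n^s is σ(n) = Σ_{d | n} d. For n = 124, divisors are [1, 2, 4, 31, 62, 124]; summing: σ(124) = 224.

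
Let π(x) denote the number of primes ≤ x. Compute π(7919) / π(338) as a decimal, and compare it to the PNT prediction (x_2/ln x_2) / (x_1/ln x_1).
π(7919)/π(338) = 1000/68 ≈ 14.7059;  PNT prediction ≈ 15.1975.

π(338) = 68 and π(7919) = 1000, so π(7919)/π(338) ≈ 14.7059. The PNT-predicted ratio is (7919/ln(7919)) / (338/ln(338)) ≈ 15.1975. The two agree to within a few percent, as expected.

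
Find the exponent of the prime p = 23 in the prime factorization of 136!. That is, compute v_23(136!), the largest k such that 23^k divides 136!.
v_23(136!) = 5

Legendre's formula: v_p(n!) = Σ_{k ≥ 1} ⌊n / p^k⌋. For p = 23, n = 136, the terms are:
  ⌊136/23^1⌋ = ⌊136/23⌋ = 5
(the next term ⌊136/23^2⌋ = 0, terminating the sum). Summing: v_23(136!) = 5 = 5.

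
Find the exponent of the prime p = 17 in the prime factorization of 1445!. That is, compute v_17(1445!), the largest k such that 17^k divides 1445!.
v_17(1445!) = 90

Legendre's formula: v_p(n!) = Σ_{k ≥ 1} ⌊n / p^k⌋. For p = 17, n = 1445, the terms are:
  ⌊1445/17^1⌋ = ⌊1445/17⌋ = 85
  ⌊1445/17^2⌋ = ⌊1445/289⌋ = 5
(the next term ⌊1445/17^3⌋ = 0, terminating the sum). Summing: v_17(1445!) = 85 + 5 = 90.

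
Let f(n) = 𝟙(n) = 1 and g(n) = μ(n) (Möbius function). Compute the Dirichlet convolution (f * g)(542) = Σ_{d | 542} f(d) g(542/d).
(𝟙 * μ)(542) = 0

Divisors of 542: [1, 2, 271, 542]. For each d | 542:
  d = 1: 𝟙(1) · μ(542/1) = 1 · 1 = 1
  d = 2: 𝟙(2) · μ(542/2) = 1 · -1 = -1
  d = 271: 𝟙(271) · μ(542/271) = 1 · -1 = -1
  d = 542: 𝟙(542) · μ(542/542) = 1 · 1 = 1
Summing: (𝟙 * μ)(542) = 1 + -1 + -1 + 1 = 0.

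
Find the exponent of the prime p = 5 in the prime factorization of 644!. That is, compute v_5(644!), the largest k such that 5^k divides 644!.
v_5(644!) = 159

Legendre's formula: v_p(n!) = Σ_{k ≥ 1} ⌊n / p^k⌋. For p = 5, n = 644, the terms are:
  ⌊644/5^1⌋ = ⌊644/5⌋ = 128
  ⌊644/5^2⌋ = ⌊644/25⌋ = 25
  ⌊644/5^3⌋ = ⌊644/125⌋ = 5
  ⌊644/5^4⌋ = ⌊644/625⌋ = 1
(the next term ⌊644/5^5⌋ = 0, terminating the sum). Summing: v_5(644!) = 128 + 25 + 5 + 1 = 159.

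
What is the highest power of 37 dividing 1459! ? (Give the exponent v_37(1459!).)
v_37(1459!) = 40

Legendre's formula: v_p(n!) = Σ_{k ≥ 1} ⌊n / p^k⌋. For p = 37, n = 1459, the terms are:
  ⌊1459/37^1⌋ = ⌊1459/37⌋ = 39
  ⌊1459/37^2⌋ = ⌊1459/1369⌋ = 1
(the next term ⌊1459/37^3⌋ = 0, terminating the sum). Summing: v_37(1459!) = 39 + 1 = 40.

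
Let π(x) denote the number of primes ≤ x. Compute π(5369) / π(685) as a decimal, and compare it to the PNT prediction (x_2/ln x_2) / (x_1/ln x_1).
π(5369)/π(685) = 708/124 ≈ 5.7097;  PNT prediction ≈ 5.9589.

π(685) = 124 and π(5369) = 708, so π(5369)/π(685) ≈ 5.7097. The PNT-predicted ratio is (5369/ln(5369)) / (685/ln(685)) ≈ 5.9589. The two agree to within a few percent, as expected.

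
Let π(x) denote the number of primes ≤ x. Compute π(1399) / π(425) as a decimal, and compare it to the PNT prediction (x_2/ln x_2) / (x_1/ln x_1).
π(1399)/π(425) = 222/82 ≈ 2.7073;  PNT prediction ≈ 2.7503.

π(425) = 82 and π(1399) = 222, so π(1399)/π(425) ≈ 2.7073. The PNT-predicted ratio is (1399/ln(1399)) / (425/ln(425)) ≈ 2.7503. The two agree to within a few percent, as expected.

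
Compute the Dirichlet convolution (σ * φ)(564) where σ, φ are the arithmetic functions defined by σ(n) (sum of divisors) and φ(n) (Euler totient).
(σ * φ)(564) = 6768

Divisors of 564: [1, 2, 3, 4, 6, 12, 47, 94, 141, 188, 282, 564]. For each d | 564:
  d = 1: σ(1) · φ(564/1) = 1 · 184 = 184
  d = 2: σ(2) · φ(564/2) = 3 · 92 = 276
  d = 3: σ(3) · φ(564/3) = 4 · 92 = 368
  d = 4: σ(4) · φ(564/4) = 7 · 92 = 644
  d = 6: σ(6) · φ(564/6) = 12 · 46 = 552
  d = 12: σ(12) · φ(564/12) = 28 · 46 = 1288
  d = 47: σ(47) · φ(564/47) = 48 · 4 = 192
  d = 94: σ(94) · φ(564/94) = 144 · 2 = 288
  d = 141: σ(141) · φ(564/141) = 192 · 2 = 384
  d = 188: σ(188) · φ(564/188) = 336 · 2 = 672
  d = 282: σ(282) · φ(564/282) = 576 · 1 = 576
  d = 564: σ(564) · φ(564/564) = 1344 · 1 = 1344
Summing: (σ * φ)(564) = 184 + 276 + 368 + 644 + 552 + 1288 + 192 + 288 + 384 + 672 + 576 + 1344 = 6768.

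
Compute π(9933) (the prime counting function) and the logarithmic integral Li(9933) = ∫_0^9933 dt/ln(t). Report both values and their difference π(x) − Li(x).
π(9933) = 1225;  Li(9933) ≈ 1238.86;  π(x) − Li(x) ≈ -13.86.

Direct count of primes ≤ 9933 gives π(9933) = 1225. Numerical evaluation of the logarithmic integral gives Li(9933) ≈ 1238.86. The difference π(x) − Li(x) ≈ -13.86 is typically negative for small/moderate x (Li(x) overestimates), though Littlewood's theorem shows this sign changes infinitely often.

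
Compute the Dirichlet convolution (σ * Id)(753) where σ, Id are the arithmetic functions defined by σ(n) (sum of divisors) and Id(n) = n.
(σ * Id)(753) = 3521

Divisors of 753: [1, 3, 251, 753]. For each d | 753:
  d = 1: σ(1) · Id(753/1) = 1 · 753 = 753
  d = 3: σ(3) · Id(753/3) = 4 · 251 = 1004
  d = 251: σ(251) · Id(753/251) = 252 · 3 = 756
  d = 753: σ(753) · Id(753/753) = 1008 · 1 = 1008
Summing: (σ * Id)(753) = 753 + 1004 + 756 + 1008 = 3521.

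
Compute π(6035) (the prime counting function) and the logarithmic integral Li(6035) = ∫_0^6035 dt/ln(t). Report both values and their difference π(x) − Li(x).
π(6035) = 786;  Li(6035) ≈ 804.44;  π(x) − Li(x) ≈ -18.44.

Direct count of primes ≤ 6035 gives π(6035) = 786. Numerical evaluation of the logarithmic integral gives Li(6035) ≈ 804.44. The difference π(x) − Li(x) ≈ -18.44 is typically negative for small/moderate x (Li(x) overestimates), though Littlewood's theorem shows this sign changes infinitely often.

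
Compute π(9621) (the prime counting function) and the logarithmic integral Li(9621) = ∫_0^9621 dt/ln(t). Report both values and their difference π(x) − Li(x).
π(9621) = 1187;  Li(9621) ≈ 1204.90;  π(x) − Li(x) ≈ -17.90.

Direct count of primes ≤ 9621 gives π(9621) = 1187. Numerical evaluation of the logarithmic integral gives Li(9621) ≈ 1204.90. The difference π(x) − Li(x) ≈ -17.90 is typically negative for small/moderate x (Li(x) overestimates), though Littlewood's theorem shows this sign changes infinitely often.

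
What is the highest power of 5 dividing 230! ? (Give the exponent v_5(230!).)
v_5(230!) = 56

Legendre's formula: v_p(n!) = Σ_{k ≥ 1} ⌊n / p^k⌋. For p = 5, n = 230, the terms are:
  ⌊230/5^1⌋ = ⌊230/5⌋ = 46
  ⌊230/5^2⌋ = ⌊230/25⌋ = 9
  ⌊230/5^3⌋ = ⌊230/125⌋ = 1
(the next term ⌊230/5^4⌋ = 0, terminating the sum). Summing: v_5(230!) = 46 + 9 + 1 = 56.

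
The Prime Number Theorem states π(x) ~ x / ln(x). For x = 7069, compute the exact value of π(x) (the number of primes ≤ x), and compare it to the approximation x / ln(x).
π(7069) = 908;  x/ln(x) ≈ 797.54;  relative error ≈ 12.16%.

Directly count primes up to 7069: π(7069) = 908. The PNT approximation gives 7069/ln(7069) ≈ 7069/8.86347 ≈ 797.54. Relative error (π(x) − x/ln(x)) / π(x) ≈ 12.16%; the approximation is known to undercount slightly (Li(x) is a better estimate).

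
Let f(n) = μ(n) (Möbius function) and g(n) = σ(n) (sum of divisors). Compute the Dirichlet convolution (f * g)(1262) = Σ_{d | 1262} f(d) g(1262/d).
(μ * σ)(1262) = 1262

Divisors of 1262: [1, 2, 631, 1262]. For each d | 1262:
  d = 1: μ(1) · σ(1262/1) = 1 · 1896 = 1896
  d = 2: μ(2) · σ(1262/2) = -1 · 632 = -632
  d = 631: μ(631) · σ(1262/631) = -1 · 3 = -3
  d = 1262: μ(1262) · σ(1262/1262) = 1 · 1 = 1
Summing: (μ * σ)(1262) = 1896 + -632 + -3 + 1 = 1262.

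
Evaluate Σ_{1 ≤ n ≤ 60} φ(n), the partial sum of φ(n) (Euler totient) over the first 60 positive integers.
Σ_{n ≤ 60} φ(n) = 1102

Compute φ(n) for each 1 ≤ n ≤ 60: φ(1) = 1, φ(2) = 1, φ(3) = 2, φ(4) = 2, φ(5) = 4, φ(6) = 2, φ(7) = 6, φ(8) = 4, φ(9) = 6, φ(10) = 4, φ(11) = 10, φ(12) = 4, φ(13) = 12, φ(14) = 6, φ(15) = 8, φ(16) = 8, φ(17) = 16, φ(18) = 6, φ(19) = 18, φ(20) = 8, φ(21) = 12, φ(22) = 10, φ(23) = 22, φ(24) = 8, φ(25) = 20, φ(26) = 12, φ(27) = 18, φ(28) = 12, φ(29) = 28, φ(30) = 8, φ(31) = 30, φ(32) = 16, φ(33) = 20, φ(34) = 16, φ(35) = 24, φ(36) = 12, φ(37) = 36, φ(38) = 18, φ(39) = 24, φ(40) = 16, φ(41) = 40, φ(42) = 12, φ(43) = 42, φ(44) = 20, φ(45) = 24, φ(46) = 22, φ(47) = 46, φ(48) = 16, φ(49) = 42, φ(50) = 20, φ(51) = 32, φ(52) = 24, φ(53) = 52, φ(54) = 18, φ(55) = 40, φ(56) = 24, φ(57) = 36, φ(58) = 28, φ(59) = 58, φ(60) = 16. Summing all 60 values: 1102. (Average order: Σ_{n ≤ x} φ(n) ~ (3/π²) x². For x = 60, (3/π²)·60² ≈ 1094.27.)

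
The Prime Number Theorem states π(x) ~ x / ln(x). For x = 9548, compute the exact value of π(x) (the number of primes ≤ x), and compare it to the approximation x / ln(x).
π(9548) = 1182;  x/ln(x) ≈ 1041.89;  relative error ≈ 11.85%.

Directly count primes up to 9548: π(9548) = 1182. The PNT approximation gives 9548/ln(9548) ≈ 9548/9.16409 ≈ 1041.89. Relative error (π(x) − x/ln(x)) / π(x) ≈ 11.85%; the approximation is known to undercount slightly (Li(x) is a better estimate).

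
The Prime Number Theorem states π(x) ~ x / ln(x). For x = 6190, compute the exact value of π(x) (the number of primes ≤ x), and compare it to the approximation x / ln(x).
π(6190) = 804;  x/ln(x) ≈ 708.99;  relative error ≈ 11.82%.

Directly count primes up to 6190: π(6190) = 804. The PNT approximation gives 6190/ln(6190) ≈ 6190/8.73069 ≈ 708.99. Relative error (π(x) − x/ln(x)) / π(x) ≈ 11.82%; the approximation is known to undercount slightly (Li(x) is a better estimate).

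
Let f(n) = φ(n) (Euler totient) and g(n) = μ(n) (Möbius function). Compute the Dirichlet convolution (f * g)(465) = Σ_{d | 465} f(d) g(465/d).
(φ * μ)(465) = 87

Divisors of 465: [1, 3, 5, 15, 31, 93, 155, 465]. For each d | 465:
  d = 1: φ(1) · μ(465/1) = 1 · -1 = -1
  d = 3: φ(3) · μ(465/3) = 2 · 1 = 2
  d = 5: φ(5) · μ(465/5) = 4 · 1 = 4
  d = 15: φ(15) · μ(465/15) = 8 · -1 = -8
  d = 31: φ(31) · μ(465/31) = 30 · 1 = 30
  d = 93: φ(93) · μ(465/93) = 60 · -1 = -60
  d = 155: φ(155) · μ(465/155) = 120 · -1 = -120
  d = 465: φ(465) · μ(465/465) = 240 · 1 = 240
Summing: (φ * μ)(465) = -1 + 2 + 4 + -8 + 30 + -60 + -120 + 240 = 87.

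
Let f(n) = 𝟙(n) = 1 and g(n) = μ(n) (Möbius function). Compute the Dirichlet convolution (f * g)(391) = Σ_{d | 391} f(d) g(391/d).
(𝟙 * μ)(391) = 0

Divisors of 391: [1, 17, 23, 391]. For each d | 391:
  d = 1: 𝟙(1) · μ(391/1) = 1 · 1 = 1
  d = 17: 𝟙(17) · μ(391/17) = 1 · -1 = -1
  d = 23: 𝟙(23) · μ(391/23) = 1 · -1 = -1
  d = 391: 𝟙(391) · μ(391/391) = 1 · 1 = 1
Summing: (𝟙 * μ)(391) = 1 + -1 + -1 + 1 = 0.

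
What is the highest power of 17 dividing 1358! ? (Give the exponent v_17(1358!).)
v_17(1358!) = 83

Legendre's formula: v_p(n!) = Σ_{k ≥ 1} ⌊n / p^k⌋. For p = 17, n = 1358, the terms are:
  ⌊1358/17^1⌋ = ⌊1358/17⌋ = 79
  ⌊1358/17^2⌋ = ⌊1358/289⌋ = 4
(the next term ⌊1358/17^3⌋ = 0, terminating the sum). Summing: v_17(1358!) = 79 + 4 = 83.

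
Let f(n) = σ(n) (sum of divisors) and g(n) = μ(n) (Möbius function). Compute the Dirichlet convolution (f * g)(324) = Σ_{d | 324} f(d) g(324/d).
(σ * μ)(324) = 324

Divisors of 324: [1, 2, 3, 4, 6, 9, 12, 18, 27, 36, 54, 81, 108, 162, 324]. For each d | 324:
  d = 1: σ(1) · μ(324/1) = 1 · 0 = 0
  d = 2: σ(2) · μ(324/2) = 3 · 0 = 0
  d = 3: σ(3) · μ(324/3) = 4 · 0 = 0
  d = 4: σ(4) · μ(324/4) = 7 · 0 = 0
  d = 6: σ(6) · μ(324/6) = 12 · 0 = 0
  d = 9: σ(9) · μ(324/9) = 13 · 0 = 0
  d = 12: σ(12) · μ(324/12) = 28 · 0 = 0
  d = 18: σ(18) · μ(324/18) = 39 · 0 = 0
  d = 27: σ(27) · μ(324/27) = 40 · 0 = 0
  d = 36: σ(36) · μ(324/36) = 91 · 0 = 0
  d = 54: σ(54) · μ(324/54) = 120 · 1 = 120
  d = 81: σ(81) · μ(324/81) = 121 · 0 = 0
  d = 108: σ(108) · μ(324/108) = 280 · -1 = -280
  d = 162: σ(162) · μ(324/162) = 363 · -1 = -363
  d = 324: σ(324) · μ(324/324) = 847 · 1 = 847
Summing: (σ * μ)(324) = 0 + 0 + 0 + 0 + 0 + 0 + 0 + 0 + 0 + 0 + 120 + 0 + -280 + -363 + 847 = 324.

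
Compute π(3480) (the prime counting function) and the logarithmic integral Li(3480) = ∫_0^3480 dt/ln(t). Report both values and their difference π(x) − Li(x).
π(3480) = 487;  Li(3480) ≈ 502.15;  π(x) − Li(x) ≈ -15.15.

Direct count of primes ≤ 3480 gives π(3480) = 487. Numerical evaluation of the logarithmic integral gives Li(3480) ≈ 502.15. The difference π(x) − Li(x) ≈ -15.15 is typically negative for small/moderate x (Li(x) overestimates), though Littlewood's theorem shows this sign changes infinitely often.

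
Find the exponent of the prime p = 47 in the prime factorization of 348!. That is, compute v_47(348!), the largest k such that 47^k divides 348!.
v_47(348!) = 7

Legendre's formula: v_p(n!) = Σ_{k ≥ 1} ⌊n / p^k⌋. For p = 47, n = 348, the terms are:
  ⌊348/47^1⌋ = ⌊348/47⌋ = 7
(the next term ⌊348/47^2⌋ = 0, terminating the sum). Summing: v_47(348!) = 7 = 7.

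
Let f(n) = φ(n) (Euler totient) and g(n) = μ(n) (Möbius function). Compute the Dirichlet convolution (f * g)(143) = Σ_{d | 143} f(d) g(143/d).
(φ * μ)(143) = 99

Divisors of 143: [1, 11, 13, 143]. For each d | 143:
  d = 1: φ(1) · μ(143/1) = 1 · 1 = 1
  d = 11: φ(11) · μ(143/11) = 10 · -1 = -10
  d = 13: φ(13) · μ(143/13) = 12 · -1 = -12
  d = 143: φ(143) · μ(143/143) = 120 · 1 = 120
Summing: (φ * μ)(143) = 1 + -10 + -12 + 120 = 99.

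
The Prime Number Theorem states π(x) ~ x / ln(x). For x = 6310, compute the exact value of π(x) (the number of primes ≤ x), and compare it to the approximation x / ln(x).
π(6310) = 820;  x/ln(x) ≈ 721.15;  relative error ≈ 12.05%.

Directly count primes up to 6310: π(6310) = 820. The PNT approximation gives 6310/ln(6310) ≈ 6310/8.74989 ≈ 721.15. Relative error (π(x) − x/ln(x)) / π(x) ≈ 12.05%; the approximation is known to undercount slightly (Li(x) is a better estimate).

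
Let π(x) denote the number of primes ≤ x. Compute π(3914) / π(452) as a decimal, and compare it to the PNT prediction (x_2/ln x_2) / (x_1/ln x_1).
π(3914)/π(452) = 541/87 ≈ 6.2184;  PNT prediction ≈ 6.3997.

π(452) = 87 and π(3914) = 541, so π(3914)/π(452) ≈ 6.2184. The PNT-predicted ratio is (3914/ln(3914)) / (452/ln(452)) ≈ 6.3997. The two agree to within a few percent, as expected.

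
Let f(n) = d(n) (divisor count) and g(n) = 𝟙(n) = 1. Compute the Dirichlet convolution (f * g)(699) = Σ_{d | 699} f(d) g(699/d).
(d * 𝟙)(699) = 9

Divisors of 699: [1, 3, 233, 699]. For each d | 699:
  d = 1: d(1) · 𝟙(699/1) = 1 · 1 = 1
  d = 3: d(3) · 𝟙(699/3) = 2 · 1 = 2
  d = 233: d(233) · 𝟙(699/233) = 2 · 1 = 2
  d = 699: d(699) · 𝟙(699/699) = 4 · 1 = 4
Summing: (d * 𝟙)(699) = 1 + 2 + 2 + 4 = 9.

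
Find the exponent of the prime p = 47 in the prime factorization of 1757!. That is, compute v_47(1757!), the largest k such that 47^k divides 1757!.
v_47(1757!) = 37

Legendre's formula: v_p(n!) = Σ_{k ≥ 1} ⌊n / p^k⌋. For p = 47, n = 1757, the terms are:
  ⌊1757/47^1⌋ = ⌊1757/47⌋ = 37
(the next term ⌊1757/47^2⌋ = 0, terminating the sum). Summing: v_47(1757!) = 37 = 37.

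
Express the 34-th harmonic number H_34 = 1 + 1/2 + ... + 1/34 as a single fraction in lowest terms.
H_34 = 54062195834749/13127595717600

Direct summation: H_34 = 1 + 1/2 + ... + 1/34. The least common denominator is lcm(1, ..., 34) = 144403552893600; over this denominator the numerator is 144403552893600 + 72201776446800 + 48134517631200 + 36100888223400 + 28880710578720 + 24067258815600 + 20629078984800 + 18050444111700 + 16044839210400 + 14440355289360 + 13127595717600 + 12033629407800 + 11107965607200 + 10314539492400 + 9626903526240 + 9025222055850 + 8494326640800 + 8022419605200 + 7600186994400 + 7220177644680 + 6876359661600 + 6563797858800 + 6278415343200 + 6016814703900 + 5776142115744 + 5553982803600 + 5348279736800 + 5157269746200 + 4979432858400 + 4813451763120 + 4658179125600 + 4512611027925 + 4375865239200 + 4247163320400 = 594684154182239, so H_34 = 594684154182239/144403552893600; reducing by gcd(594684154182239, 144403552893600) = 11 gives 54062195834749/13127595717600 ≈ 4.11821. (The PNT-adjacent estimate ln(34) + γ ≈ 4.10358 matches within O(1/n).)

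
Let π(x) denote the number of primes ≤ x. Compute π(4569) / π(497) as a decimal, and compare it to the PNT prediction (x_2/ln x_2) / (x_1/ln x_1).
π(4569)/π(497) = 619/94 ≈ 6.5851;  PNT prediction ≈ 6.7730.

π(497) = 94 and π(4569) = 619, so π(4569)/π(497) ≈ 6.5851. The PNT-predicted ratio is (4569/ln(4569)) / (497/ln(497)) ≈ 6.7730. The two agree to within a few percent, as expected.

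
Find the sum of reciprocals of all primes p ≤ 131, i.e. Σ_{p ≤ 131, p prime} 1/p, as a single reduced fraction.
Σ 1/p = 980956909242278731029785409368357903506317057050081/525896479052627740771371797072411912900610967452630

π(131) = 32, so the primes ≤ 131 are [2, 3, 5, 7, 11, 13, 17, 19, 23, 29, 31, 37, 41, 43, 47, 53, 59, 61, 67, 71, 73, 79, 83, 89, 97, 101, 103, 107, 109, 113, 127, 131]. Summing 1/p over these primes: 980956909242278731029785409368357903506317057050081/525896479052627740771371797072411912900610967452630 ≈ 1.8653. Mertens estimate ln ln(131) + 0.2615 ≈ 1.8457.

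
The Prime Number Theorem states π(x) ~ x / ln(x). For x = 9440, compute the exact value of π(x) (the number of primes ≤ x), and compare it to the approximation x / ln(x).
π(9440) = 1170;  x/ln(x) ≈ 1031.39;  relative error ≈ 11.85%.

Directly count primes up to 9440: π(9440) = 1170. The PNT approximation gives 9440/ln(9440) ≈ 9440/9.15271 ≈ 1031.39. Relative error (π(x) − x/ln(x)) / π(x) ≈ 11.85%; the approximation is known to undercount slightly (Li(x) is a better estimate).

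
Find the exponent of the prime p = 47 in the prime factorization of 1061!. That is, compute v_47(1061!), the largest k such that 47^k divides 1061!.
v_47(1061!) = 22

Legendre's formula: v_p(n!) = Σ_{k ≥ 1} ⌊n / p^k⌋. For p = 47, n = 1061, the terms are:
  ⌊1061/47^1⌋ = ⌊1061/47⌋ = 22
(the next term ⌊1061/47^2⌋ = 0, terminating the sum). Summing: v_47(1061!) = 22 = 22.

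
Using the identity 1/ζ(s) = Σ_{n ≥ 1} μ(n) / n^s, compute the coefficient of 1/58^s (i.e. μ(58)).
μ(58) = 1

Factor n = 58 = 2 · 29. μ(n) = 0 if any exponent ≥ 2 (not squarefree); otherwise μ(n) = (−1)^{ω(n)} where ω(n) is the number of distinct prime factors. Applying: μ(58) = 1.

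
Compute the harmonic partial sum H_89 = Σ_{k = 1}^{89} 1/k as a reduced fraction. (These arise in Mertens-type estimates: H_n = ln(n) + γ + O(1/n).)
H_89 = 3645196481713595484337076792241271893701/718766754945489455304472257065075294400

Direct summation: H_89 = 1 + 1/2 + ... + 1/89. The least common denominator is lcm(1, ..., 89) = 718766754945489455304472257065075294400; over this denominator the numerator is 718766754945489455304472257065075294400 + 359383377472744727652236128532537647200 + 239588918315163151768157419021691764800 + 179691688736372363826118064266268823600 + 143753350989097891060894451413015058880 + 119794459157581575884078709510845882400 + 102680964992212779329210322437867899200 + 89845844368186181913059032133134411800 + 79862972771721050589385806340563921600 + 71876675494548945530447225706507529440 + 65342432267771768664042932460461390400 + 59897229578790787942039354755422941200 + 55289750380422265792651712081928868800 + 51340482496106389664605161218933949600 + 47917783663032630353631483804338352960 + 44922922184093090956529516066567205900 + 42280397349734673841439544533239723200 + 39931486385860525294692903170281960800 + 37829829207657339752866960898161857600 + 35938337747274472765223612853253764720 + 34226988330737593109736774145955966400 + 32671216133885884332021466230230695200 + 31250728475890845882803141611525012800 + 29948614789395393971019677377711470600 + 28750670197819578212178890282603011776 + 27644875190211132896325856040964434400 + 26620990923907016863128602113521307200 + 25670241248053194832302580609466974800 + 24785060515361705355326629553968113600 + 23958891831516315176815741902169176480 + 23186024353080305009821685711776622400 + 22461461092046545478264758033283602950 + 21780810755923922888014310820153796800 + 21140198674867336920719772266619861600 + 20536192998442555865842064487573579840 + 19965743192930262647346451585140980400 + 19426128512040255548769520461218251200 + 18914914603828669876433480449080928800 + 18429916793474088597550570693976289600 + 17969168873637236382611806426626882360 + 17530896462085108665962737977196958400 + 17113494165368796554868387072977983200 + 16715505928964871053592378071280820800 + 16335608066942942166010733115115347600 + 15972594554344210117877161268112784320 + 15625364237945422941401570805762506400 + 15292909679691265006478133129044155200 + 14974307394697696985509838688855735300 + 14668709284601825618458617491123985600 + 14375335098909789106089445141301505888 + 14093465783244891280479848177746574400 + 13822437595105566448162928020482217200 + 13561636885763951986876835038963684800 + 13310495461953508431564301056760653600 + 13068486453554353732808586492092278080 + 12835120624026597416151290304733487400 + 12609943069219113250955653632720619200 + 12392530257680852677663314776984056800 + 12182487371957448394991055204492801600 + 11979445915758157588407870951084588240 + 11783061556483433693515938640411070400 + 11593012176540152504910842855888311200 + 11408996110245864369912258048651988800 + 11230730546023272739132379016641801475 + 11057950076084453158530342416385773760 + 10890405377961961444007155410076898400 + 10727862014111782914992123239777243200 + 10570099337433668460359886133309930800 + 10416909491963615294267713870508337600 + 10268096499221277932921032243786789920 + 10123475421767457116964397986832046400 + 9982871596465131323673225792570490200 + 9846119930760129524718798041987332800 + 9713064256020127774384760230609125600 + 9583556732606526070726296760867670592 + 9457457301914334938216740224540464400 + 9334633181110252666291847494351627200 + 9214958396737044298775285346988144800 + 9098313353740372851955345026140193600 + 8984584436818618191305903213313441180 + 8873663641302338954376200704507102400 + 8765448231042554332981368988598479200 + 8659840421029993437403280205603316800 + 8556747082684398277434193536488991600 + 8456079469946934768287908906647944640 + 8357752964482435526796189035640410400 + 8261686838453901785108876517989371200 + 8167804033471471083005366557557673800 + 8076030954443701744994070304101969600 = 3645196481713595484337076792241271893701, so H_89 = 3645196481713595484337076792241271893701/718766754945489455304472257065075294400 (already in lowest terms) ≈ 5.07146. (The PNT-adjacent estimate ln(89) + γ ≈ 5.06585 matches within O(1/n).)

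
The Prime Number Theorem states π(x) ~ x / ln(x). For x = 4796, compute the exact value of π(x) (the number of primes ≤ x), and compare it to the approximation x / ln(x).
π(4796) = 645;  x/ln(x) ≈ 565.86;  relative error ≈ 12.27%.

Directly count primes up to 4796: π(4796) = 645. The PNT approximation gives 4796/ln(4796) ≈ 4796/8.47554 ≈ 565.86. Relative error (π(x) − x/ln(x)) / π(x) ≈ 12.27%; the approximation is known to undercount slightly (Li(x) is a better estimate).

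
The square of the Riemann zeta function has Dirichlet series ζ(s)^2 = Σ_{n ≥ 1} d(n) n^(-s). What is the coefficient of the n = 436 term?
d(436) = 6

ζ(s)^2 = (Σ 1/m^s)(Σ 1/k^s). The coefficient of 1/n^s in the product is the number of ordered pairs (m, k) with mk = n, which equals d(n). For n = 436, divisors are [1, 2, 4, 109, 218, 436], so d(436) = 6.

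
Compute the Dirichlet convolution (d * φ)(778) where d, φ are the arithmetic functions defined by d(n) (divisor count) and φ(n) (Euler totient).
(d * φ)(778) = 1170

Divisors of 778: [1, 2, 389, 778]. For each d | 778:
  d = 1: d(1) · φ(778/1) = 1 · 388 = 388
  d = 2: d(2) · φ(778/2) = 2 · 388 = 776
  d = 389: d(389) · φ(778/389) = 2 · 1 = 2
  d = 778: d(778) · φ(778/778) = 4 · 1 = 4
Summing: (d * φ)(778) = 388 + 776 + 2 + 4 = 1170.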